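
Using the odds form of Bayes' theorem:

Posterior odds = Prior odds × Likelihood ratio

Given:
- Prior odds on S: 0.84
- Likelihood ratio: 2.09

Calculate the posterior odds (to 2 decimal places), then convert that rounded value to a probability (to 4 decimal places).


Step 1: Calculate posterior odds
Posterior odds = Prior odds × LR
               = 0.84 × 2.09
               = 1.76

Step 2: Convert to probability
P(S|E) = Posterior odds / (1 + Posterior odds)
       = 1.76 / (1 + 1.76)
       = 1.76 / 2.76
       = 0.6377

The evidence increased P(S) from 0.4565 to 0.6377.


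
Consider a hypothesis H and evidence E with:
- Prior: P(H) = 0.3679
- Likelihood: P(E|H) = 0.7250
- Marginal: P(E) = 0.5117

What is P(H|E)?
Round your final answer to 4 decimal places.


Using Bayes' theorem:

P(H|E) = P(E|H) × P(H) / P(E)
       = 0.7250 × 0.3679 / 0.5117
       = 0.26672750 / 0.5117
       = 0.5213

The evidence strengthens our belief in H.
Prior: 0.3679 → Posterior: 0.5213


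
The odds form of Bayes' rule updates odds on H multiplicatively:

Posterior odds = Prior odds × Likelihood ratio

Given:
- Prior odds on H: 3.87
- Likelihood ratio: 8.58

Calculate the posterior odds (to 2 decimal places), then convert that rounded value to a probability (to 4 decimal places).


Step 1: Calculate posterior odds
Posterior odds = Prior odds × LR
               = 3.87 × 8.58
               = 33.20

Step 2: Convert to probability
P(H|E) = Posterior odds / (1 + Posterior odds)
       = 33.20 / (1 + 33.20)
       = 33.20 / 34.20
       = 0.9708

The evidence increased P(H) from 0.7947 to 0.9708.


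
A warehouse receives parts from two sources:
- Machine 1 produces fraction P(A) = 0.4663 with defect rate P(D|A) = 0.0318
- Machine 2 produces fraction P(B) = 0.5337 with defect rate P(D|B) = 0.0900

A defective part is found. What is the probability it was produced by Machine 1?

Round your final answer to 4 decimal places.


Let A = from Machine 1, D = defective

Given:
- P(A) = 0.4663, P(B) = 0.5337
- P(D|A) = 0.0318, P(D|B) = 0.0900

Step 1: Find P(D)
P(D) = P(D|A)P(A) + P(D|B)P(B)
     = 0.0318 × 0.4663 + 0.0900 × 0.5337
     = 0.01482834 + 0.04803300
     = 0.06286134

Step 2: Apply Bayes' theorem
P(A|D) = P(D|A)P(A) / P(D)
       = 0.01482834 / 0.06286134
       = 0.2359


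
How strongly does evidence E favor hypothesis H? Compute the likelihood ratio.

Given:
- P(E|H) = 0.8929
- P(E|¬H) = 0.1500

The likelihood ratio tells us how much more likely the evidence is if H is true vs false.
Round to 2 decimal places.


Likelihood Ratio (LR) = P(E|H) / P(E|¬H)

LR = 0.8929 / 0.1500
   = 5.95

The evidence is 5.95 times more likely if H is true than if H is false.
Because LR exceeds 1, E is evidence for H.


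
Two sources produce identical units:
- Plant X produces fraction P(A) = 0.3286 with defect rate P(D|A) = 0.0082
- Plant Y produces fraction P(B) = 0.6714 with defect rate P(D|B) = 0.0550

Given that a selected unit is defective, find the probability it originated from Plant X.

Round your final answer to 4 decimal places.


Let A = from Plant X, D = defective

Given:
- P(A) = 0.3286, P(B) = 0.6714
- P(D|A) = 0.0082, P(D|B) = 0.0550

Step 1: Find P(D)
P(D) = P(D|A)P(A) + P(D|B)P(B)
     = 0.0082 × 0.3286 + 0.0550 × 0.6714
     = 0.00269452 + 0.03692700
     = 0.03962152

Step 2: Apply Bayes' theorem
P(A|D) = P(D|A)P(A) / P(D)
       = 0.00269452 / 0.03962152
       = 0.0680


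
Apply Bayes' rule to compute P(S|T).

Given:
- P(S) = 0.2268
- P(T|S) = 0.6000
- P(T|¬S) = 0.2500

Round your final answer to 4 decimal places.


Bayes' theorem: P(S|T) = P(T|S) × P(S) / P(T)

Step 1: Calculate P(T) using law of total probability
P(T) = P(T|S)P(S) + P(T|¬S)P(¬S)
     = 0.6000 × 0.2268 + 0.2500 × 0.7732
     = 0.13608000 + 0.19330000
     = 0.32938000

Step 2: Apply Bayes' theorem
P(S|T) = P(T|S) × P(S) / P(T)
       = 0.13608000 / 0.32938000
       = 0.4131


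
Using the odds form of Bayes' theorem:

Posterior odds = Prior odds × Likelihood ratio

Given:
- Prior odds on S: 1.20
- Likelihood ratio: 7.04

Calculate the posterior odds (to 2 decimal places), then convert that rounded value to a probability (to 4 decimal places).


Step 1: Calculate posterior odds
Posterior odds = Prior odds × LR
               = 1.20 × 7.04
               = 8.45

Step 2: Convert to probability
P(S|E) = Posterior odds / (1 + Posterior odds)
       = 8.45 / (1 + 8.45)
       = 8.45 / 9.45
       = 0.8942

The evidence increased P(S) from 0.5455 to 0.8942.


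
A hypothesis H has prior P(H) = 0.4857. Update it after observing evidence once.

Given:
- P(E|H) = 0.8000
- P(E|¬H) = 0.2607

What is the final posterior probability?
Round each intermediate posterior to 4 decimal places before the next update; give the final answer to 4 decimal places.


Sequential Bayesian updating:

Initial prior: P(H) = 0.4857

Update 1:
  P(E) = 0.8000 × 0.4857 + 0.2607 × 0.5143 = 0.38856000 + 0.13407801 = 0.52263801
  P(H|E) = 0.38856000 / 0.52263801 = 0.7435

Final posterior: 0.7435


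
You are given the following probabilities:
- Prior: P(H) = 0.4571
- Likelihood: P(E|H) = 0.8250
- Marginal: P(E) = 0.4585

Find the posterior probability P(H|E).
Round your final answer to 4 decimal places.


Using Bayes' theorem:

P(H|E) = P(E|H) × P(H) / P(E)
       = 0.8250 × 0.4571 / 0.4585
       = 0.37710750 / 0.4585
       = 0.8225

The evidence strengthens our belief in H.
Prior: 0.4571 → Posterior: 0.8225


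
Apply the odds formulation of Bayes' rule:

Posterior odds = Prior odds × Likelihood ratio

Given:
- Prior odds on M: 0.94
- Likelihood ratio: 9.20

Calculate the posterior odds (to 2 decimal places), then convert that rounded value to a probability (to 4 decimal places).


Step 1: Calculate posterior odds
Posterior odds = Prior odds × LR
               = 0.94 × 9.20
               = 8.65

Step 2: Convert to probability
P(M|E) = Posterior odds / (1 + Posterior odds)
       = 8.65 / (1 + 8.65)
       = 8.65 / 9.65
       = 0.8964

The evidence increased P(M) from 0.4845 to 0.8964.


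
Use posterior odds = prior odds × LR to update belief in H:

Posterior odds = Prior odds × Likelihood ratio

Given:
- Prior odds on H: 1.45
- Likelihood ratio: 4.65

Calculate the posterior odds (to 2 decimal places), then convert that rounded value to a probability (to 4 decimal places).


Step 1: Calculate posterior odds
Posterior odds = Prior odds × LR
               = 1.45 × 4.65
               = 6.74

Step 2: Convert to probability
P(H|E) = Posterior odds / (1 + Posterior odds)
       = 6.74 / (1 + 6.74)
       = 6.74 / 7.74
       = 0.8708

The evidence increased P(H) from 0.5918 to 0.8708.


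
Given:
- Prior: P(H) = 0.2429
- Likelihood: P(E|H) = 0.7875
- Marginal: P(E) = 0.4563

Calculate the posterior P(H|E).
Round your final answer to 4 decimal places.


Using Bayes' theorem:

P(H|E) = P(E|H) × P(H) / P(E)
       = 0.7875 × 0.2429 / 0.4563
       = 0.19128375 / 0.4563
       = 0.4192

The evidence strengthens our belief in H.
Prior: 0.2429 → Posterior: 0.4192


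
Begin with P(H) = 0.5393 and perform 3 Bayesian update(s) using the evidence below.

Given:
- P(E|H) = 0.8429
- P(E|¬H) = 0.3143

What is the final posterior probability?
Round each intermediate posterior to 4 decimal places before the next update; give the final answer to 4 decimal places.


Sequential Bayesian updating:

Initial prior: P(H) = 0.5393

Update 1:
  P(E) = 0.8429 × 0.5393 + 0.3143 × 0.4607 = 0.45457597 + 0.14479801 = 0.59937398
  P(H|E) = 0.45457597 / 0.59937398 = 0.7584

Update 2:
  P(E) = 0.8429 × 0.7584 + 0.3143 × 0.2416 = 0.63925536 + 0.07593488 = 0.71519024
  P(H|E) = 0.63925536 / 0.71519024 = 0.8938

Update 3:
  P(E) = 0.8429 × 0.8938 + 0.3143 × 0.1062 = 0.75338402 + 0.03337866 = 0.78676268
  P(H|E) = 0.75338402 / 0.78676268 = 0.9576

Final posterior: 0.9576


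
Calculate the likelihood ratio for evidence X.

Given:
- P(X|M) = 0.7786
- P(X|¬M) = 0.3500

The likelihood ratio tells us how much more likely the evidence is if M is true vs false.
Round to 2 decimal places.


Likelihood Ratio (LR) = P(X|M) / P(X|¬M)

LR = 0.7786 / 0.3500
   = 2.22

The evidence is 2.22 times more likely if M is true than if M is false.
LR > 1, so observing X raises the odds in favor of M.


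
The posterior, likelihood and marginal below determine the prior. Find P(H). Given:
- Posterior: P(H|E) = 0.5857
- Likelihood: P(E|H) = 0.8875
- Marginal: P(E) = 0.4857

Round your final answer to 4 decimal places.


From Bayes' theorem: P(H|E) = P(E|H) × P(H) / P(E)

Rearranging for P(H):
P(H) = P(H|E) × P(E) / P(E|H)
     = 0.5857 × 0.4857 / 0.8875
     = 0.28447449 / 0.8875
     = 0.3205


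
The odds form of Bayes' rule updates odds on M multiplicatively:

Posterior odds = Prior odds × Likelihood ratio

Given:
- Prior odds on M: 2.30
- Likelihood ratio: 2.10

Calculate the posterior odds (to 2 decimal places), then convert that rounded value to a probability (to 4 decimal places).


Step 1: Calculate posterior odds
Posterior odds = Prior odds × LR
               = 2.30 × 2.10
               = 4.83

Step 2: Convert to probability
P(M|E) = Posterior odds / (1 + Posterior odds)
       = 4.83 / (1 + 4.83)
       = 4.83 / 5.83
       = 0.8285

The evidence increased P(M) from 0.6970 to 0.8285.


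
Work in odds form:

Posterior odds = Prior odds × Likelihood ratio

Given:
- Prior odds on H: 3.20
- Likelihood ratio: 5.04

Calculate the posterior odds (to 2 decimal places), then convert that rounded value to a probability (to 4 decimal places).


Step 1: Calculate posterior odds
Posterior odds = Prior odds × LR
               = 3.20 × 5.04
               = 16.13

Step 2: Convert to probability
P(H|E) = Posterior odds / (1 + Posterior odds)
       = 16.13 / (1 + 16.13)
       = 16.13 / 17.13
       = 0.9416

The evidence increased P(H) from 0.7619 to 0.9416.


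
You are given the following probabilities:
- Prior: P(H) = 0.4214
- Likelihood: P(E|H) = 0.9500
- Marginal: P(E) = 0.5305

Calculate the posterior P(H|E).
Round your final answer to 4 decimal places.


Using Bayes' theorem:

P(H|E) = P(E|H) × P(H) / P(E)
       = 0.9500 × 0.4214 / 0.5305
       = 0.40033000 / 0.5305
       = 0.7546

The evidence strengthens our belief in H.
Prior: 0.4214 → Posterior: 0.7546


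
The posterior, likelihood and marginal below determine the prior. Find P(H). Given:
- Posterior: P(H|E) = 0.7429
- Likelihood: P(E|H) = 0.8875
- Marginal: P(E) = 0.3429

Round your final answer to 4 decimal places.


From Bayes' theorem: P(H|E) = P(E|H) × P(H) / P(E)

Rearranging for P(H):
P(H) = P(H|E) × P(E) / P(E|H)
     = 0.7429 × 0.3429 / 0.8875
     = 0.25474041 / 0.8875
     = 0.2870


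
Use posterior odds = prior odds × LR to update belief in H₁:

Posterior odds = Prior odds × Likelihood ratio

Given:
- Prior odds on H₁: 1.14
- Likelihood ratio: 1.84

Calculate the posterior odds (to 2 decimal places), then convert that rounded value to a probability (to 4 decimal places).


Step 1: Calculate posterior odds
Posterior odds = Prior odds × LR
               = 1.14 × 1.84
               = 2.10

Step 2: Convert to probability
P(H₁|E) = Posterior odds / (1 + Posterior odds)
       = 2.10 / (1 + 2.10)
       = 2.10 / 3.10
       = 0.6774

The evidence increased P(H₁) from 0.5327 to 0.6774.


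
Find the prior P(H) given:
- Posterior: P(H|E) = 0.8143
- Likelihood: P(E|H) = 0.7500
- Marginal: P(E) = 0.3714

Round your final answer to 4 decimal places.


From Bayes' theorem: P(H|E) = P(E|H) × P(H) / P(E)

Rearranging for P(H):
P(H) = P(H|E) × P(E) / P(E|H)
     = 0.8143 × 0.3714 / 0.7500
     = 0.30243102 / 0.7500
     = 0.4032


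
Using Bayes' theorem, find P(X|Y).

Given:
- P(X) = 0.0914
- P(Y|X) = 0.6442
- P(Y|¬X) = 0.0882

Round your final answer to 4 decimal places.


Bayes' theorem: P(X|Y) = P(Y|X) × P(X) / P(Y)

Step 1: Calculate P(Y) using law of total probability
P(Y) = P(Y|X)P(X) + P(Y|¬X)P(¬X)
     = 0.6442 × 0.0914 + 0.0882 × 0.9086
     = 0.05887988 + 0.08013852
     = 0.13901840

Step 2: Apply Bayes' theorem
P(X|Y) = P(Y|X) × P(X) / P(Y)
       = 0.05887988 / 0.13901840
       = 0.4235


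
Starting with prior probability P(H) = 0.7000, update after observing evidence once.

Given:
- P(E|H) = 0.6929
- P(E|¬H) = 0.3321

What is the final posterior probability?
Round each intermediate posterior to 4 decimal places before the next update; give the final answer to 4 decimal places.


Sequential Bayesian updating:

Initial prior: P(H) = 0.7000

Update 1:
  P(E) = 0.6929 × 0.7000 + 0.3321 × 0.3000 = 0.48503000 + 0.09963000 = 0.58466000
  P(H|E) = 0.48503000 / 0.58466000 = 0.8296

Final posterior: 0.8296


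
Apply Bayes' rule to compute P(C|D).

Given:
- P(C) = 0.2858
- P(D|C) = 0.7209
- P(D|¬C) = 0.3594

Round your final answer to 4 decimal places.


Bayes' theorem: P(C|D) = P(D|C) × P(C) / P(D)

Step 1: Calculate P(D) using law of total probability
P(D) = P(D|C)P(C) + P(D|¬C)P(¬C)
     = 0.7209 × 0.2858 + 0.3594 × 0.7142
     = 0.20603322 + 0.25668348
     = 0.46271670

Step 2: Apply Bayes' theorem
P(C|D) = P(D|C) × P(C) / P(D)
       = 0.20603322 / 0.46271670
       = 0.4453


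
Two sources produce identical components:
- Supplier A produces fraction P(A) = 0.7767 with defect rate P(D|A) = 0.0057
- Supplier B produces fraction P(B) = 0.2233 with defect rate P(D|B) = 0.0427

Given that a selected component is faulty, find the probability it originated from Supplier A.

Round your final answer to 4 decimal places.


Let A = from Supplier A, D = faulty

Given:
- P(A) = 0.7767, P(B) = 0.2233
- P(D|A) = 0.0057, P(D|B) = 0.0427

Step 1: Find P(D)
P(D) = P(D|A)P(A) + P(D|B)P(B)
     = 0.0057 × 0.7767 + 0.0427 × 0.2233
     = 0.00442719 + 0.00953491
     = 0.01396210

Step 2: Apply Bayes' theorem
P(A|D) = P(D|A)P(A) / P(D)
       = 0.00442719 / 0.01396210
       = 0.3171


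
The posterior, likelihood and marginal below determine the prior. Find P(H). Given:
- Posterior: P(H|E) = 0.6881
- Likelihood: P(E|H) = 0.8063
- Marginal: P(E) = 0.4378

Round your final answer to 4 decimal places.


From Bayes' theorem: P(H|E) = P(E|H) × P(H) / P(E)

Rearranging for P(H):
P(H) = P(H|E) × P(E) / P(E|H)
     = 0.6881 × 0.4378 / 0.8063
     = 0.30125018 / 0.8063
     = 0.3736


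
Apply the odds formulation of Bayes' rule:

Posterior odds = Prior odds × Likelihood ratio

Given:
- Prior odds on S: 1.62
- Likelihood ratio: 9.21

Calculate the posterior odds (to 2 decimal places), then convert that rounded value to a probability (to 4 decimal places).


Step 1: Calculate posterior odds
Posterior odds = Prior odds × LR
               = 1.62 × 9.21
               = 14.92

Step 2: Convert to probability
P(S|E) = Posterior odds / (1 + Posterior odds)
       = 14.92 / (1 + 14.92)
       = 14.92 / 15.92
       = 0.9372

The evidence increased P(S) from 0.6183 to 0.9372.


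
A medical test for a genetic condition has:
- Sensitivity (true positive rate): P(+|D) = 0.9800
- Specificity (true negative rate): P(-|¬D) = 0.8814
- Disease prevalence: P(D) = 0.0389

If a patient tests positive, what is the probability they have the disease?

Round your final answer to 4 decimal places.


Let D = has disease, + = positive test

Given:
- P(D) = 0.0389 (prevalence)
- P(+|D) = 0.9800 (sensitivity)
- P(-|¬D) = 0.8814 (specificity)
- P(+|¬D) = 0.1186 (false positive rate = 1 - specificity)

Step 1: Find P(+)
P(+) = P(+|D)P(D) + P(+|¬D)P(¬D)
     = 0.9800 × 0.0389 + 0.1186 × 0.9611
     = 0.03812200 + 0.11398646
     = 0.15210846

Step 2: Apply Bayes' theorem for P(D|+)
P(D|+) = P(+|D)P(D) / P(+)
       = 0.03812200 / 0.15210846
       = 0.2506


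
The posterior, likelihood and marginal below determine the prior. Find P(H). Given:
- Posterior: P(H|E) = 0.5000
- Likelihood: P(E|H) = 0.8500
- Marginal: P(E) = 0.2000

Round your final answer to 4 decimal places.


From Bayes' theorem: P(H|E) = P(E|H) × P(H) / P(E)

Rearranging for P(H):
P(H) = P(H|E) × P(E) / P(E|H)
     = 0.5000 × 0.2000 / 0.8500
     = 0.10000000 / 0.8500
     = 0.1176


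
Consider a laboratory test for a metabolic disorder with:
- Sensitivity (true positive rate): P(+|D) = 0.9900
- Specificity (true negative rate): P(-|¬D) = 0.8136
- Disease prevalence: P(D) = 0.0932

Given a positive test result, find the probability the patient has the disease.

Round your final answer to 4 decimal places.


Let D = has disease, + = positive test

Given:
- P(D) = 0.0932 (prevalence)
- P(+|D) = 0.9900 (sensitivity)
- P(-|¬D) = 0.8136 (specificity)
- P(+|¬D) = 0.1864 (false positive rate = 1 - specificity)

Step 1: Find P(+)
P(+) = P(+|D)P(D) + P(+|¬D)P(¬D)
     = 0.9900 × 0.0932 + 0.1864 × 0.9068
     = 0.09226800 + 0.16902752
     = 0.26129552

Step 2: Apply Bayes' theorem for P(D|+)
P(D|+) = P(+|D)P(D) / P(+)
       = 0.09226800 / 0.26129552
       = 0.3531


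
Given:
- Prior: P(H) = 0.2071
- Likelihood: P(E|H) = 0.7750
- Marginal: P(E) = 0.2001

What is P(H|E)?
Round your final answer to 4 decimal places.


Using Bayes' theorem:

P(H|E) = P(E|H) × P(H) / P(E)
       = 0.7750 × 0.2071 / 0.2001
       = 0.16050250 / 0.2001
       = 0.8021

The evidence strengthens our belief in H.
Prior: 0.2071 → Posterior: 0.8021


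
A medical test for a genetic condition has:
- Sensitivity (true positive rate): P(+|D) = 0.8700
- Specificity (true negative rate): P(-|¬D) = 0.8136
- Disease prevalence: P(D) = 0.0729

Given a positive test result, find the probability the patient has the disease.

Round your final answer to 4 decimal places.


Let D = has disease, + = positive test

Given:
- P(D) = 0.0729 (prevalence)
- P(+|D) = 0.8700 (sensitivity)
- P(-|¬D) = 0.8136 (specificity)
- P(+|¬D) = 0.1864 (false positive rate = 1 - specificity)

Step 1: Find P(+)
P(+) = P(+|D)P(D) + P(+|¬D)P(¬D)
     = 0.8700 × 0.0729 + 0.1864 × 0.9271
     = 0.06342300 + 0.17281144
     = 0.23623444

Step 2: Apply Bayes' theorem for P(D|+)
P(D|+) = P(+|D)P(D) / P(+)
       = 0.06342300 / 0.23623444
       = 0.2685


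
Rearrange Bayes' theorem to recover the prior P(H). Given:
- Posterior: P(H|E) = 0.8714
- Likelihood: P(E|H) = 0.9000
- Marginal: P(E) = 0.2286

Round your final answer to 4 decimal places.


From Bayes' theorem: P(H|E) = P(E|H) × P(H) / P(E)

Rearranging for P(H):
P(H) = P(H|E) × P(E) / P(E|H)
     = 0.8714 × 0.2286 / 0.9000
     = 0.19920204 / 0.9000
     = 0.2213


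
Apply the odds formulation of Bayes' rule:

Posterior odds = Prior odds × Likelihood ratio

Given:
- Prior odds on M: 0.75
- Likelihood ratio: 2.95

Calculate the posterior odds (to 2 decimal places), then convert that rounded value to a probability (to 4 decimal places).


Step 1: Calculate posterior odds
Posterior odds = Prior odds × LR
               = 0.75 × 2.95
               = 2.21

Step 2: Convert to probability
P(M|E) = Posterior odds / (1 + Posterior odds)
       = 2.21 / (1 + 2.21)
       = 2.21 / 3.21
       = 0.6885

The evidence increased P(M) from 0.4286 to 0.6885.


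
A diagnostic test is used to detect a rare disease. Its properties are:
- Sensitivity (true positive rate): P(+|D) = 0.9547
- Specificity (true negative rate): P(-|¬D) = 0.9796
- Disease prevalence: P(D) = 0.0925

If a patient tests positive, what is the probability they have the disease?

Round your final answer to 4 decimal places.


Let D = has disease, + = positive test

Given:
- P(D) = 0.0925 (prevalence)
- P(+|D) = 0.9547 (sensitivity)
- P(-|¬D) = 0.9796 (specificity)
- P(+|¬D) = 0.0204 (false positive rate = 1 - specificity)

Step 1: Find P(+)
P(+) = P(+|D)P(D) + P(+|¬D)P(¬D)
     = 0.9547 × 0.0925 + 0.0204 × 0.9075
     = 0.08830975 + 0.01851300
     = 0.10682275

Step 2: Apply Bayes' theorem for P(D|+)
P(D|+) = P(+|D)P(D) / P(+)
       = 0.08830975 / 0.10682275
       = 0.8267


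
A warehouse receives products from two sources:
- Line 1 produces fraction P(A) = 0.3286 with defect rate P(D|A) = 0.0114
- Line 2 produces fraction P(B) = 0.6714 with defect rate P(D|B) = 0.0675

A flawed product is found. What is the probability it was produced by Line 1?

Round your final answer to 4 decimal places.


Let A = from Line 1, D = flawed

Given:
- P(A) = 0.3286, P(B) = 0.6714
- P(D|A) = 0.0114, P(D|B) = 0.0675

Step 1: Find P(D)
P(D) = P(D|A)P(A) + P(D|B)P(B)
     = 0.0114 × 0.3286 + 0.0675 × 0.6714
     = 0.00374604 + 0.04531950
     = 0.04906554

Step 2: Apply Bayes' theorem
P(A|D) = P(D|A)P(A) / P(D)
       = 0.00374604 / 0.04906554
       = 0.0763


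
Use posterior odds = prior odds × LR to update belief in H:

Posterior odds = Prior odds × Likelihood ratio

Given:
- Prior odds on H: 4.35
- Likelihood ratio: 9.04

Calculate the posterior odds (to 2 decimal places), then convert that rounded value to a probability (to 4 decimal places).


Step 1: Calculate posterior odds
Posterior odds = Prior odds × LR
               = 4.35 × 9.04
               = 39.32

Step 2: Convert to probability
P(H|E) = Posterior odds / (1 + Posterior odds)
       = 39.32 / (1 + 39.32)
       = 39.32 / 40.32
       = 0.9752

The evidence increased P(H) from 0.8131 to 0.9752.


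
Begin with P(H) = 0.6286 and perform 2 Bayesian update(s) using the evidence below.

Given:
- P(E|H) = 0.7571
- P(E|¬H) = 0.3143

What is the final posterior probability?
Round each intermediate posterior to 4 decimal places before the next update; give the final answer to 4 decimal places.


Sequential Bayesian updating:

Initial prior: P(H) = 0.6286

Update 1:
  P(E) = 0.7571 × 0.6286 + 0.3143 × 0.3714 = 0.47591306 + 0.11673102 = 0.59264408
  P(H|E) = 0.47591306 / 0.59264408 = 0.8030

Update 2:
  P(E) = 0.7571 × 0.8030 + 0.3143 × 0.1970 = 0.60795130 + 0.06191710 = 0.66986840
  P(H|E) = 0.60795130 / 0.66986840 = 0.9076

Final posterior: 0.9076


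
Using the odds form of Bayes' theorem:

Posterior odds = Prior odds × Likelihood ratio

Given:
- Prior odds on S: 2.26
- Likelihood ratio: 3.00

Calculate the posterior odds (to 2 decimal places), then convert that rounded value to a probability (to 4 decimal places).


Step 1: Calculate posterior odds
Posterior odds = Prior odds × LR
               = 2.26 × 3.00
               = 6.78

Step 2: Convert to probability
P(S|E) = Posterior odds / (1 + Posterior odds)
       = 6.78 / (1 + 6.78)
       = 6.78 / 7.78
       = 0.8715

The evidence increased P(S) from 0.6933 to 0.8715.


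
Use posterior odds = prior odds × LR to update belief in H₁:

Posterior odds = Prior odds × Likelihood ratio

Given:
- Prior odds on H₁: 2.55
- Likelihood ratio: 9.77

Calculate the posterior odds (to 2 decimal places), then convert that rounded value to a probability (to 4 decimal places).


Step 1: Calculate posterior odds
Posterior odds = Prior odds × LR
               = 2.55 × 9.77
               = 24.91

Step 2: Convert to probability
P(H₁|E) = Posterior odds / (1 + Posterior odds)
       = 24.91 / (1 + 24.91)
       = 24.91 / 25.91
       = 0.9614

The evidence increased P(H₁) from 0.7183 to 0.9614.


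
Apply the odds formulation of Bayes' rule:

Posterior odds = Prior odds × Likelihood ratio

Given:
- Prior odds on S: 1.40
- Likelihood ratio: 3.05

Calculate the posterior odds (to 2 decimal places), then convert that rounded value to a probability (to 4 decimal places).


Step 1: Calculate posterior odds
Posterior odds = Prior odds × LR
               = 1.40 × 3.05
               = 4.27

Step 2: Convert to probability
P(S|E) = Posterior odds / (1 + Posterior odds)
       = 4.27 / (1 + 4.27)
       = 4.27 / 5.27
       = 0.8102

The evidence increased P(S) from 0.5833 to 0.8102.


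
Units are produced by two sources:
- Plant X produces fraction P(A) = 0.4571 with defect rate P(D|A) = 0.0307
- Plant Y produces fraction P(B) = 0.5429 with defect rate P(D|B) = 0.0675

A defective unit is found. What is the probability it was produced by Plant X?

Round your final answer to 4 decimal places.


Let A = from Plant X, D = defective

Given:
- P(A) = 0.4571, P(B) = 0.5429
- P(D|A) = 0.0307, P(D|B) = 0.0675

Step 1: Find P(D)
P(D) = P(D|A)P(A) + P(D|B)P(B)
     = 0.0307 × 0.4571 + 0.0675 × 0.5429
     = 0.01403297 + 0.03664575
     = 0.05067872

Step 2: Apply Bayes' theorem
P(A|D) = P(D|A)P(A) / P(D)
       = 0.01403297 / 0.05067872
       = 0.2769


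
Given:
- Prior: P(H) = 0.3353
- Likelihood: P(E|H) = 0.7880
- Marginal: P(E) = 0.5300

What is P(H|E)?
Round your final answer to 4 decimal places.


Using Bayes' theorem:

P(H|E) = P(E|H) × P(H) / P(E)
       = 0.7880 × 0.3353 / 0.5300
       = 0.26421640 / 0.5300
       = 0.4985

The evidence strengthens our belief in H.
Prior: 0.3353 → Posterior: 0.4985


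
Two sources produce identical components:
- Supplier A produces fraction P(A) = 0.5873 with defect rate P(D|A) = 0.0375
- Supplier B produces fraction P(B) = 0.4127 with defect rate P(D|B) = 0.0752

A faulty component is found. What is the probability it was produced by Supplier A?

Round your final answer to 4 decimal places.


Let A = from Supplier A, D = faulty

Given:
- P(A) = 0.5873, P(B) = 0.4127
- P(D|A) = 0.0375, P(D|B) = 0.0752

Step 1: Find P(D)
P(D) = P(D|A)P(A) + P(D|B)P(B)
     = 0.0375 × 0.5873 + 0.0752 × 0.4127
     = 0.02202375 + 0.03103504
     = 0.05305879

Step 2: Apply Bayes' theorem
P(A|D) = P(D|A)P(A) / P(D)
       = 0.02202375 / 0.05305879
       = 0.4151


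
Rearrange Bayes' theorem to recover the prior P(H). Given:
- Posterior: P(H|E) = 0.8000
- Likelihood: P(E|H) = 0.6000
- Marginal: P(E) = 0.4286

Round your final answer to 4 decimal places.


From Bayes' theorem: P(H|E) = P(E|H) × P(H) / P(E)

Rearranging for P(H):
P(H) = P(H|E) × P(E) / P(E|H)
     = 0.8000 × 0.4286 / 0.6000
     = 0.34288000 / 0.6000
     = 0.5715


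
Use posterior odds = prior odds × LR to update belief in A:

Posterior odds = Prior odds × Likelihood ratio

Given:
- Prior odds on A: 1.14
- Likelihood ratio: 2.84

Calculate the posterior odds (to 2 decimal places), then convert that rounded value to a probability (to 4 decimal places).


Step 1: Calculate posterior odds
Posterior odds = Prior odds × LR
               = 1.14 × 2.84
               = 3.24

Step 2: Convert to probability
P(A|E) = Posterior odds / (1 + Posterior odds)
       = 3.24 / (1 + 3.24)
       = 3.24 / 4.24
       = 0.7642

The evidence increased P(A) from 0.5327 to 0.7642.


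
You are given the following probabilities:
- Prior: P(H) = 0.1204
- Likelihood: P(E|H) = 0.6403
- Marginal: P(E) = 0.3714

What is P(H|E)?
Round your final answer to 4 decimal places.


Using Bayes' theorem:

P(H|E) = P(E|H) × P(H) / P(E)
       = 0.6403 × 0.1204 / 0.3714
       = 0.07709212 / 0.3714
       = 0.2076

The evidence strengthens our belief in H.
Prior: 0.1204 → Posterior: 0.2076


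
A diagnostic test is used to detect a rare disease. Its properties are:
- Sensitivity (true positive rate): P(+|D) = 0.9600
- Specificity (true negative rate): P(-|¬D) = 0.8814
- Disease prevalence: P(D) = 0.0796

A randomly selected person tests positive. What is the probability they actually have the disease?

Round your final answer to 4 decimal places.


Let D = has disease, + = positive test

Given:
- P(D) = 0.0796 (prevalence)
- P(+|D) = 0.9600 (sensitivity)
- P(-|¬D) = 0.8814 (specificity)
- P(+|¬D) = 0.1186 (false positive rate = 1 - specificity)

Step 1: Find P(+)
P(+) = P(+|D)P(D) + P(+|¬D)P(¬D)
     = 0.9600 × 0.0796 + 0.1186 × 0.9204
     = 0.07641600 + 0.10915944
     = 0.18557544

Step 2: Apply Bayes' theorem for P(D|+)
P(D|+) = P(+|D)P(D) / P(+)
       = 0.07641600 / 0.18557544
       = 0.4118


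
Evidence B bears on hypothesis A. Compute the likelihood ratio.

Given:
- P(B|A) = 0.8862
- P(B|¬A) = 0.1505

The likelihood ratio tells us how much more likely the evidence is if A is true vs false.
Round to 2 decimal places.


Likelihood Ratio (LR) = P(B|A) / P(B|¬A)

LR = 0.8862 / 0.1505
   = 5.89

The evidence is 5.89 times more likely if A is true than if A is false.
Since LR > 1, the evidence supports A over ¬A.


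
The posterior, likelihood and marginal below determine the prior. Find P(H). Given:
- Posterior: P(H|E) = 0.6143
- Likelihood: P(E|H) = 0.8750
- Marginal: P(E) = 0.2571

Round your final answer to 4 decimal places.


From Bayes' theorem: P(H|E) = P(E|H) × P(H) / P(E)

Rearranging for P(H):
P(H) = P(H|E) × P(E) / P(E|H)
     = 0.6143 × 0.2571 / 0.8750
     = 0.15793653 / 0.8750
     = 0.1805


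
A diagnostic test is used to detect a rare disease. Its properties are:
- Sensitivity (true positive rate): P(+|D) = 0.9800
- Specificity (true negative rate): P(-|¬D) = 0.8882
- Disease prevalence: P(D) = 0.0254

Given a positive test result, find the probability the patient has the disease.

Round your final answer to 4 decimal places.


Let D = has disease, + = positive test

Given:
- P(D) = 0.0254 (prevalence)
- P(+|D) = 0.9800 (sensitivity)
- P(-|¬D) = 0.8882 (specificity)
- P(+|¬D) = 0.1118 (false positive rate = 1 - specificity)

Step 1: Find P(+)
P(+) = P(+|D)P(D) + P(+|¬D)P(¬D)
     = 0.9800 × 0.0254 + 0.1118 × 0.9746
     = 0.02489200 + 0.10896028
     = 0.13385228

Step 2: Apply Bayes' theorem for P(D|+)
P(D|+) = P(+|D)P(D) / P(+)
       = 0.02489200 / 0.13385228
       = 0.1860


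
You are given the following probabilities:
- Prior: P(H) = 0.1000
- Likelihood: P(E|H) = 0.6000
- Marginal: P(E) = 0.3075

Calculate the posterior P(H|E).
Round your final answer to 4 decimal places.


Using Bayes' theorem:

P(H|E) = P(E|H) × P(H) / P(E)
       = 0.6000 × 0.1000 / 0.3075
       = 0.06000000 / 0.3075
       = 0.1951

The evidence strengthens our belief in H.
Prior: 0.1000 → Posterior: 0.1951


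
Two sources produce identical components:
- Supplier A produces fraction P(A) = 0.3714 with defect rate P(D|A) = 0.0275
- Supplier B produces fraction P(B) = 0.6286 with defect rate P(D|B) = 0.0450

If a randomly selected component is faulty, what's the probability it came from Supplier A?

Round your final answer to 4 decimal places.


Let A = from Supplier A, D = faulty

Given:
- P(A) = 0.3714, P(B) = 0.6286
- P(D|A) = 0.0275, P(D|B) = 0.0450

Step 1: Find P(D)
P(D) = P(D|A)P(A) + P(D|B)P(B)
     = 0.0275 × 0.3714 + 0.0450 × 0.6286
     = 0.01021350 + 0.02828700
     = 0.03850050

Step 2: Apply Bayes' theorem
P(A|D) = P(D|A)P(A) / P(D)
       = 0.01021350 / 0.03850050
       = 0.2653


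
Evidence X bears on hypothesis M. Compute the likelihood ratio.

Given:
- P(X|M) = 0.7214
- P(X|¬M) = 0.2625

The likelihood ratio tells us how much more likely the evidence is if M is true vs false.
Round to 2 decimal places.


Likelihood Ratio (LR) = P(X|M) / P(X|¬M)

LR = 0.7214 / 0.2625
   = 2.75

The evidence is 2.75 times more likely if M is true than if M is false.
LR > 1, so observing X raises the odds in favor of M.


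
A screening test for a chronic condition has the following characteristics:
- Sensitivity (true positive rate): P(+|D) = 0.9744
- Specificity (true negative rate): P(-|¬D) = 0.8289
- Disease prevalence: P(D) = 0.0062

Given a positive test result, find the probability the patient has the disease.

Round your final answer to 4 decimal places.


Let D = has disease, + = positive test

Given:
- P(D) = 0.0062 (prevalence)
- P(+|D) = 0.9744 (sensitivity)
- P(-|¬D) = 0.8289 (specificity)
- P(+|¬D) = 0.1711 (false positive rate = 1 - specificity)

Step 1: Find P(+)
P(+) = P(+|D)P(D) + P(+|¬D)P(¬D)
     = 0.9744 × 0.0062 + 0.1711 × 0.9938
     = 0.00604128 + 0.17003918
     = 0.17608046

Step 2: Apply Bayes' theorem for P(D|+)
P(D|+) = P(+|D)P(D) / P(+)
       = 0.00604128 / 0.17608046
       = 0.0343


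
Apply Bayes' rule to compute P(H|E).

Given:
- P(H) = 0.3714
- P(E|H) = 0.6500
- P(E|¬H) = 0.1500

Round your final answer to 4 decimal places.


Bayes' theorem: P(H|E) = P(E|H) × P(H) / P(E)

Step 1: Calculate P(E) using law of total probability
P(E) = P(E|H)P(H) + P(E|¬H)P(¬H)
     = 0.6500 × 0.3714 + 0.1500 × 0.6286
     = 0.24141000 + 0.09429000
     = 0.33570000

Step 2: Apply Bayes' theorem
P(H|E) = P(E|H) × P(H) / P(E)
       = 0.24141000 / 0.33570000
       = 0.7191


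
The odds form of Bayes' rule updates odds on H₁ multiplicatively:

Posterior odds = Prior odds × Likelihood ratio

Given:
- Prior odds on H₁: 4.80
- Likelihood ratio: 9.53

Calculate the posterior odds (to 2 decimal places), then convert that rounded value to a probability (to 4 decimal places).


Step 1: Calculate posterior odds
Posterior odds = Prior odds × LR
               = 4.80 × 9.53
               = 45.74

Step 2: Convert to probability
P(H₁|E) = Posterior odds / (1 + Posterior odds)
       = 45.74 / (1 + 45.74)
       = 45.74 / 46.74
       = 0.9786

The evidence increased P(H₁) from 0.8276 to 0.9786.


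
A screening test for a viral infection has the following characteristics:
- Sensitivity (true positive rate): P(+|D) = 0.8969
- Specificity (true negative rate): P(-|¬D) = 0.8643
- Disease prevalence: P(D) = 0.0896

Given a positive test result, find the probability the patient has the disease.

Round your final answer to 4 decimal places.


Let D = has disease, + = positive test

Given:
- P(D) = 0.0896 (prevalence)
- P(+|D) = 0.8969 (sensitivity)
- P(-|¬D) = 0.8643 (specificity)
- P(+|¬D) = 0.1357 (false positive rate = 1 - specificity)

Step 1: Find P(+)
P(+) = P(+|D)P(D) + P(+|¬D)P(¬D)
     = 0.8969 × 0.0896 + 0.1357 × 0.9104
     = 0.08036224 + 0.12354128
     = 0.20390352

Step 2: Apply Bayes' theorem for P(D|+)
P(D|+) = P(+|D)P(D) / P(+)
       = 0.08036224 / 0.20390352
       = 0.3941


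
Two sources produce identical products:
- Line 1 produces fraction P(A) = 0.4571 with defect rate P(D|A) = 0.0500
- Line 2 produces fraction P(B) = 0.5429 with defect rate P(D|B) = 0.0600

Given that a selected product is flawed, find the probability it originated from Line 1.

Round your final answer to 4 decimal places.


Let A = from Line 1, D = flawed

Given:
- P(A) = 0.4571, P(B) = 0.5429
- P(D|A) = 0.0500, P(D|B) = 0.0600

Step 1: Find P(D)
P(D) = P(D|A)P(A) + P(D|B)P(B)
     = 0.0500 × 0.4571 + 0.0600 × 0.5429
     = 0.02285500 + 0.03257400
     = 0.05542900

Step 2: Apply Bayes' theorem
P(A|D) = P(D|A)P(A) / P(D)
       = 0.02285500 / 0.05542900
       = 0.4123


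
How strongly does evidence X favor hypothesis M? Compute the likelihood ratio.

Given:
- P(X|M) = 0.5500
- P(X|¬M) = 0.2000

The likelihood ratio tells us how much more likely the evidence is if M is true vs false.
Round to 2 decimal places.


Likelihood Ratio (LR) = P(X|M) / P(X|¬M)

LR = 0.5500 / 0.2000
   = 2.75

The evidence is 2.75 times more likely if M is true than if M is false.
Since LR > 1, the evidence supports M over ¬M.


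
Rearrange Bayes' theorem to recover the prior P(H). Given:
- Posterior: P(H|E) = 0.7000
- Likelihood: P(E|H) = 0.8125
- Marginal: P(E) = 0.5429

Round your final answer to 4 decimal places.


From Bayes' theorem: P(H|E) = P(E|H) × P(H) / P(E)

Rearranging for P(H):
P(H) = P(H|E) × P(E) / P(E|H)
     = 0.7000 × 0.5429 / 0.8125
     = 0.38003000 / 0.8125
     = 0.4677


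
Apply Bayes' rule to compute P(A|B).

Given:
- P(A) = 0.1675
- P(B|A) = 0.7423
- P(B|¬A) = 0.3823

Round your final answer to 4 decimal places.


Bayes' theorem: P(A|B) = P(B|A) × P(A) / P(B)

Step 1: Calculate P(B) using law of total probability
P(B) = P(B|A)P(A) + P(B|¬A)P(¬A)
     = 0.7423 × 0.1675 + 0.3823 × 0.8325
     = 0.12433525 + 0.31826475
     = 0.44260000

Step 2: Apply Bayes' theorem
P(A|B) = P(B|A) × P(A) / P(B)
       = 0.12433525 / 0.44260000
       = 0.2809


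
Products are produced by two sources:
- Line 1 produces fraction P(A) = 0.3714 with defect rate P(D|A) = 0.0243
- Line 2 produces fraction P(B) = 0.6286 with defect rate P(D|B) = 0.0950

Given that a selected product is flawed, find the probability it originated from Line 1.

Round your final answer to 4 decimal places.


Let A = from Line 1, D = flawed

Given:
- P(A) = 0.3714, P(B) = 0.6286
- P(D|A) = 0.0243, P(D|B) = 0.0950

Step 1: Find P(D)
P(D) = P(D|A)P(A) + P(D|B)P(B)
     = 0.0243 × 0.3714 + 0.0950 × 0.6286
     = 0.00902502 + 0.05971700
     = 0.06874202

Step 2: Apply Bayes' theorem
P(A|D) = P(D|A)P(A) / P(D)
       = 0.00902502 / 0.06874202
       = 0.1313


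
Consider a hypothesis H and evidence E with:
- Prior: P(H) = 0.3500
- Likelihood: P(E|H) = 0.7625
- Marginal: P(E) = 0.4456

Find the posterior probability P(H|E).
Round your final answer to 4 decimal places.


Using Bayes' theorem:

P(H|E) = P(E|H) × P(H) / P(E)
       = 0.7625 × 0.3500 / 0.4456
       = 0.26687500 / 0.4456
       = 0.5989

The evidence strengthens our belief in H.
Prior: 0.3500 → Posterior: 0.5989


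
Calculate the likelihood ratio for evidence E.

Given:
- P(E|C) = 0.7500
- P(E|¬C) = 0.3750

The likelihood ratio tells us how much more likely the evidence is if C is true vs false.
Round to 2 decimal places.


Likelihood Ratio (LR) = P(E|C) / P(E|¬C)

LR = 0.7500 / 0.3750
   = 2.00

The evidence is 2.00 times more likely if C is true than if C is false.
Since LR > 1, the evidence supports C over ¬C.


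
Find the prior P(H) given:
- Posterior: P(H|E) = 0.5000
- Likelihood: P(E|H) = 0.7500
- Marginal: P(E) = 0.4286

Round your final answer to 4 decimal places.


From Bayes' theorem: P(H|E) = P(E|H) × P(H) / P(E)

Rearranging for P(H):
P(H) = P(H|E) × P(E) / P(E|H)
     = 0.5000 × 0.4286 / 0.7500
     = 0.21430000 / 0.7500
     = 0.2857


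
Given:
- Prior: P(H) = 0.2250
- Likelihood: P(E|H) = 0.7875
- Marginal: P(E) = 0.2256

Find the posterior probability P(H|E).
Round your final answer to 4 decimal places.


Using Bayes' theorem:

P(H|E) = P(E|H) × P(H) / P(E)
       = 0.7875 × 0.2250 / 0.2256
       = 0.17718750 / 0.2256
       = 0.7854

The evidence strengthens our belief in H.
Prior: 0.2250 → Posterior: 0.7854


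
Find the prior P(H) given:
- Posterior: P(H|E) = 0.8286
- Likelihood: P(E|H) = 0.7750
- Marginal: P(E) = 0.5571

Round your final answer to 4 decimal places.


From Bayes' theorem: P(H|E) = P(E|H) × P(H) / P(E)

Rearranging for P(H):
P(H) = P(H|E) × P(E) / P(E|H)
     = 0.8286 × 0.5571 / 0.7750
     = 0.46161306 / 0.7750
     = 0.5956


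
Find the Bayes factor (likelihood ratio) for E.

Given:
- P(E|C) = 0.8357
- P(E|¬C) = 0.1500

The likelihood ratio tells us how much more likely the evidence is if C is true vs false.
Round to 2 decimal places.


Likelihood Ratio (LR) = P(E|C) / P(E|¬C)

LR = 0.8357 / 0.1500
   = 5.57

The evidence is 5.57 times more likely if C is true than if C is false.
Because LR exceeds 1, E is evidence for C.


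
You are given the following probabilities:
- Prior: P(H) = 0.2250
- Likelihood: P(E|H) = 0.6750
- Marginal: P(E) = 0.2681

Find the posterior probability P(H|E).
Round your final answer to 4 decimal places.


Using Bayes' theorem:

P(H|E) = P(E|H) × P(H) / P(E)
       = 0.6750 × 0.2250 / 0.2681
       = 0.15187500 / 0.2681
       = 0.5665

The evidence strengthens our belief in H.
Prior: 0.2250 → Posterior: 0.5665


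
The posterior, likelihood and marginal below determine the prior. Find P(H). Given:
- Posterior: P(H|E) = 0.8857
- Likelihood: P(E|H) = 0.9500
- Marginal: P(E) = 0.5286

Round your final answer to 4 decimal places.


From Bayes' theorem: P(H|E) = P(E|H) × P(H) / P(E)

Rearranging for P(H):
P(H) = P(H|E) × P(E) / P(E|H)
     = 0.8857 × 0.5286 / 0.9500
     = 0.46818102 / 0.9500
     = 0.4928


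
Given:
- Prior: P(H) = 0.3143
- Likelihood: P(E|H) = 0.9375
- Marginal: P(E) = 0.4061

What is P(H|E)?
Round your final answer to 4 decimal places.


Using Bayes' theorem:

P(H|E) = P(E|H) × P(H) / P(E)
       = 0.9375 × 0.3143 / 0.4061
       = 0.29465625 / 0.4061
       = 0.7256

The evidence strengthens our belief in H.
Prior: 0.3143 → Posterior: 0.7256


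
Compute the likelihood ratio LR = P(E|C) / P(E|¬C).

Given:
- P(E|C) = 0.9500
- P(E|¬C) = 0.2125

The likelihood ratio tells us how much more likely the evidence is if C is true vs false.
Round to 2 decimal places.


Likelihood Ratio (LR) = P(E|C) / P(E|¬C)

LR = 0.9500 / 0.2125
   = 4.47

The evidence is 4.47 times more likely if C is true than if C is false.
Since LR > 1, the evidence supports C over ¬C.
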